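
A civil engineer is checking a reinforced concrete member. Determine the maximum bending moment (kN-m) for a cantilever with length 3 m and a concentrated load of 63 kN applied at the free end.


For a cantilever with a point load at the free end:
M_max = P * L = 63 * 3 = 189 kN-m

189 kN-m


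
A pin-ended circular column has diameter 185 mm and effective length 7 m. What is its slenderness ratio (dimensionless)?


Radius of gyration r = d / 4 = 185 / 4 = 46.25 mm
L_eff = 7000.0 mm
Slenderness ratio = L / r = 7000.0 / 46.25 = 151.35 (dimensionless)

151.35 (dimensionless)


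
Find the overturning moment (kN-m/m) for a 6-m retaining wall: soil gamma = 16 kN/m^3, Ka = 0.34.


Pa = 0.5 * Ka * gamma * H^2
= 0.5 * 0.34 * 16 * 6^2
= 97.92 kN/m
Arm = H / 3 = 6 / 3 = 2.0 m
Mo = Pa * arm = Pa * H / 3 = 97.92 * 6 / 3 = 195.84 kN-m/m

195.84 kN-m/m


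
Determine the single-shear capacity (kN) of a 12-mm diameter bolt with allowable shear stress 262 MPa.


A = pi * d^2 / 4 = pi * 12^2 / 4 = 113.0973 mm^2
V = f_v * A / 1000 = 262 * 113.0973 / 1000
= 29.6315 kN

29.6315 kN


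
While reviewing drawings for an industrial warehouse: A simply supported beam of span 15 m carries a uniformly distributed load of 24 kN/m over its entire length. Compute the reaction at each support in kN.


Total load = w * L = 24 * 15 = 360 kN
By symmetry, each reaction R = total / 2 = 360 / 2 = 180.0 kN

180.0 kN


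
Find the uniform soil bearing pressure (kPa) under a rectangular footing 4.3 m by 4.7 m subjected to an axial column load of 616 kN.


A = 4.3 * 4.7 = 20.21 m^2
q = P / A = 616 / 20.21
= 30.48 kPa

30.48 kPa


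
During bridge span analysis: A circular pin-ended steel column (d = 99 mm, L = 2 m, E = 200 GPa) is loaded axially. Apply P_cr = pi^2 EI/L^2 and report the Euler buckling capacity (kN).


I = pi * d^4 / 64 = 4715314.64 mm^4
L = 2000.0 mm
P_cr = pi^2 * E * I / L^2
= 9.8696 * 200000.0 * 4715314.64 / 2000.0^2
= 2326914.51 N = 2326.9145 kN

2326.9145 kN


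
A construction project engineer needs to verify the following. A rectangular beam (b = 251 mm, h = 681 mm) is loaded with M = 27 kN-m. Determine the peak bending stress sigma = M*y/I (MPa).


I = b * h^3 / 12 = 251 * 681^3 / 12 = 6605927624.25 mm^4
y = h / 2 = 681 / 2 = 340.5 mm
M = 27 kN-m = 27000000.0 N-mm
sigma = M * y / I = 27000000.0 * 340.5 / 6605927624.25
= 1.39 MPa

1.39 MPa


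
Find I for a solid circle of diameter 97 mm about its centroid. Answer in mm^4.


r = d / 2 = 97 / 2 = 48.5 mm
I = pi * r^4 / 4 = pi * 48.5^4 / 4
= 4345670.92 mm^4

4345670.92 mm^4


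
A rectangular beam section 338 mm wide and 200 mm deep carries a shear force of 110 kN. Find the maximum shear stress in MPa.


A = b * h = 338 * 200 = 67600 mm^2
V = 110 kN = 110000.0 N
tau_max = 1.5 * V / A = 1.5 * 110000.0 / 67600
= 2.4408 MPa

2.4408 MPa


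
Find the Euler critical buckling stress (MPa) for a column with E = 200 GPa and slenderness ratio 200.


sigma_cr = pi^2 * E / lambda^2
= 9.8696 * 200000.0 / 200^2
= 9.8696 * 200000.0 / 40000
= 49.348 MPa

49.348 MPa


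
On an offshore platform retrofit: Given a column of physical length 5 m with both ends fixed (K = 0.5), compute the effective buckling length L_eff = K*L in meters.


L_eff = K * L
= 0.5 * 5
= 2.5 m

2.5 m


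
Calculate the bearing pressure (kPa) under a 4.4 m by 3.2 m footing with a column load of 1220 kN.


A = 4.4 * 3.2 = 14.08 m^2
q = P / A = 1220 / 14.08
= 86.6477 kPa

86.6477 kPa


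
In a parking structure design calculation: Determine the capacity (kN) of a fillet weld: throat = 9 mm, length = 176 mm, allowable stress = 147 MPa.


Strength = throat * length * allowable stress
= 9 * 176 * 147 N
= 232848 N
= 232.85 kN

232.85 kN


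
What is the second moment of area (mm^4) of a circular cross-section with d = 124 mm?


r = d / 2 = 124 / 2 = 62.0 mm
I = pi * r^4 / 4 = pi * 62.0^4 / 4
= 11605307.16 mm^4

11605307.16 mm^4


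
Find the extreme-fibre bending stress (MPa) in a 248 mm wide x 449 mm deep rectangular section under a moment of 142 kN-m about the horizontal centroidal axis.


I = b * h^3 / 12 = 248 * 449^3 / 12 = 1870722879.33 mm^4
y = h / 2 = 449 / 2 = 224.5 mm
M = 142 kN-m = 142000000.0 N-mm
sigma = M * y / I = 142000000.0 * 224.5 / 1870722879.33
= 17.04 MPa

17.04 MPa


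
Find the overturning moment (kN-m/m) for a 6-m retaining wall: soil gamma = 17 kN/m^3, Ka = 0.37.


Pa = 0.5 * Ka * gamma * H^2
= 0.5 * 0.37 * 17 * 6^2
= 113.22 kN/m
Arm = H / 3 = 6 / 3 = 2.0 m
Mo = Pa * arm = Pa * H / 3 = 113.22 * 6 / 3 = 226.44 kN-m/m

226.44 kN-m/m


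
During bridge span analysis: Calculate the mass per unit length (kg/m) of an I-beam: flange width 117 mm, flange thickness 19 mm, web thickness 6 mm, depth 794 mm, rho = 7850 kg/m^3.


A_flanges = 2 * 117 * 19 = 4446 mm^2
A_web = (794 - 2 * 19) * 6 = 4536 mm^2
A_total = 4446 + 4536 = 8982 mm^2 = 0.008982 m^2
Weight = rho * A = 7850 * 0.008982 = 70.5087 kg/m

70.5087 kg/m


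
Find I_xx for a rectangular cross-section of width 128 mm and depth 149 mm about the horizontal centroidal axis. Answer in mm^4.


I = b * h^3 / 12
= 128 * 149^3 / 12
= 128 * 3307949 / 12
= 35284789.33 mm^4

35284789.33 mm^4


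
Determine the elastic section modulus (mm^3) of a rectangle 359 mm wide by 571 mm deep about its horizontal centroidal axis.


S = b * h^2 / 6
= 359 * 571^2 / 6
= 359 * 326041 / 6
= 19508119.83 mm^3

19508119.83 mm^3


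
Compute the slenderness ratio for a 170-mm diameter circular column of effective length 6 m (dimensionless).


Radius of gyration r = d / 4 = 170 / 4 = 42.5 mm
L_eff = 6000.0 mm
Slenderness ratio = L / r = 6000.0 / 42.5 = 141.18 (dimensionless)

141.18 (dimensionless)


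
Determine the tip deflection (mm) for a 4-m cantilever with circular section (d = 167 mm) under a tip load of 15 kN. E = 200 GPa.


I = pi * d^4 / 64 = pi * 167^4 / 64 = 38179987.63 mm^4
L = 4000.0 mm, P = 15000.0 N, E = 200000.0 MPa
delta = P * L^3 / (3 * E * I)
= 15000.0 * 4000.0^3 / (3 * 200000.0 * 38179987.63)
= 41.9068 mm

41.9068 mm


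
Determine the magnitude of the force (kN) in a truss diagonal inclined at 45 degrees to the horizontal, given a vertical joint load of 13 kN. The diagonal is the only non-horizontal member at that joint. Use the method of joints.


At the joint, only the diagonal has a vertical component, so vertical equilibrium gives:
F * sin(45) = 13
F = 13 / sin(45)
= 13 / 0.707107
= 18.38 kN

18.38 kN


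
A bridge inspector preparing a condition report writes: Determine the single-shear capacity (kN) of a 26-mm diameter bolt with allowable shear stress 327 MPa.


A = pi * d^2 / 4 = pi * 26^2 / 4 = 530.9292 mm^2
V = f_v * A / 1000 = 327 * 530.9292 / 1000
= 173.6138 kN

173.6138 kN


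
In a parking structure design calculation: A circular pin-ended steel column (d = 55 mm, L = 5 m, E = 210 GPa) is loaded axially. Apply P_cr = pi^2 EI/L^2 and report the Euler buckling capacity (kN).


I = pi * d^4 / 64 = 449180.25 mm^4
L = 5000.0 mm
P_cr = pi^2 * E * I / L^2
= 9.8696 * 210000.0 * 449180.25 / 5000.0^2
= 37239.14 N = 37.2391 kN

37.2391 kN


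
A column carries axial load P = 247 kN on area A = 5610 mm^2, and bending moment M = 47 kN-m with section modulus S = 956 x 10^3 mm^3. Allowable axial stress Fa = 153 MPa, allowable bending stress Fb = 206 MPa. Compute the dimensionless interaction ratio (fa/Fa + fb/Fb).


f_a = P / A = 247000.0 / 5610 = 44.0285 MPa
f_b = M / S = 47000000.0 / 956000.0 = 49.1632 MPa
Ratio = f_a / Fa + f_b / Fb
= 44.0285 / 153 + 49.1632 / 206
= 0.5264 (dimensionless)

0.5264 (dimensionless)


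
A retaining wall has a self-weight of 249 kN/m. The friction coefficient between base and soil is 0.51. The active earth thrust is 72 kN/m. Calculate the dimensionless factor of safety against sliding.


Resisting force = mu * W = 0.51 * 249 = 126.99 kN/m
FOS = Resisting / Driving = 126.99 / 72
= 1.7638 (dimensionless)

1.7638 (dimensionless)


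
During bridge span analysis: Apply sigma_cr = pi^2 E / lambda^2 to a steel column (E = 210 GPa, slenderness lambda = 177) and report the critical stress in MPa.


sigma_cr = pi^2 * E / lambda^2
= 9.8696 * 210000.0 / 177^2
= 9.8696 * 210000.0 / 31329
= 66.1565 MPa

66.1565 MPa


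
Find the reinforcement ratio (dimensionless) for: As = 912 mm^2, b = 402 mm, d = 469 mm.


rho = As / (b * d)
= 912 / (402 * 469)
= 912 / 188538
= 0.004837 (dimensionless)

0.004837 (dimensionless)


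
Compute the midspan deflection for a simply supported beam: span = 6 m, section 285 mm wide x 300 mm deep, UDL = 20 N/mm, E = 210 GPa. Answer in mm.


I = 285 * 300^3 / 12 = 641250000.0 mm^4
L = 6000.0 mm, w = 20 N/mm, E = 210000.0 MPa
delta = 5 * w * L^4 / (384 * E * I)
= 5 * 20 * 6000.0^4 / (384 * 210000.0 * 641250000.0)
= 2.5063 mm

2.5063 mm


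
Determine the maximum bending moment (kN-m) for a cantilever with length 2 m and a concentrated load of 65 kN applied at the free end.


For a cantilever with a point load at the free end:
M_max = P * L = 65 * 2 = 130 kN-m

130 kN-m


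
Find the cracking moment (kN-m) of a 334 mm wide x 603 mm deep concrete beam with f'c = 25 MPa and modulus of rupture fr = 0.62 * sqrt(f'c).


fr = 0.62 * sqrt(25) = 0.62 * 5.0 = 3.1 MPa
I = 334 * 603^3 / 12 = 6102631651.5 mm^4
y_t = 301.5 mm
M_cr = fr * I / y_t = 3.1 * 6102631651.5 / 301.5 N-mm
= 62.7468 kN-m

62.7468 kN-m


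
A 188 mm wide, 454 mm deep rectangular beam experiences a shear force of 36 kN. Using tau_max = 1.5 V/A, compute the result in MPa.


A = b * h = 188 * 454 = 85352 mm^2
V = 36 kN = 36000.0 N
tau_max = 1.5 * V / A = 1.5 * 36000.0 / 85352
= 0.6327 MPa

0.6327 MPa


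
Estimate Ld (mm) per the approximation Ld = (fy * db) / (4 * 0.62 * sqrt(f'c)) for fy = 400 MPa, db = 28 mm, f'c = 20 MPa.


Ld = (fy * db) / (4 * 0.62 * sqrt(f'c))
= (400 * 28) / (4 * 0.62 * sqrt(20))
= 11200 / 11.0909
= 1009.84 mm

1009.84 mm


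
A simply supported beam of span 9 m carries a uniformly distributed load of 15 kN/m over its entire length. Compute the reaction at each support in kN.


Total load = w * L = 15 * 9 = 135 kN
By symmetry, each reaction R = total / 2 = 135 / 2 = 67.5 kN

67.5 kN


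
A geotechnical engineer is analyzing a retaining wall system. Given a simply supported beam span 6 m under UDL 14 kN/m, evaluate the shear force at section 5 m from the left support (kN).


R_A = w * L / 2 = 14 * 6 / 2 = 42.0 kN
V(x) = R_A - w * x = 42.0 - 14 * 5
= -28.0 kN

-28.0 kN


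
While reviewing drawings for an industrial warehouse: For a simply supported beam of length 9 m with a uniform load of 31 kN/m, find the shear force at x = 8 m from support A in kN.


R_A = w * L / 2 = 31 * 9 / 2 = 139.5 kN
V(x) = R_A - w * x = 139.5 - 31 * 8
= -108.5 kN

-108.5 kN


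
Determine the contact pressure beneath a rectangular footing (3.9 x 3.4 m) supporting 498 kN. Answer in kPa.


A = 3.9 * 3.4 = 13.26 m^2
q = P / A = 498 / 13.26
= 37.5566 kPa

37.5566 kPa


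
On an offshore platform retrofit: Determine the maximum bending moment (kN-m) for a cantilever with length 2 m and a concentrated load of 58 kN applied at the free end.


For a cantilever with a point load at the free end:
M_max = P * L = 58 * 2 = 116 kN-m

116 kN-m


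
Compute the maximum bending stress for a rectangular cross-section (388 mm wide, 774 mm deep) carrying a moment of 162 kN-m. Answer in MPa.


I = b * h^3 / 12 = 388 * 774^3 / 12 = 14992475976.0 mm^4
y = h / 2 = 774 / 2 = 387.0 mm
M = 162 kN-m = 162000000.0 N-mm
sigma = M * y / I = 162000000.0 * 387.0 / 14992475976.0
= 4.18 MPa

4.18 MPa


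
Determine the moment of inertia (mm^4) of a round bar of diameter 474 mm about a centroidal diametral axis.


r = d / 2 = 474 / 2 = 237.0 mm
I = pi * r^4 / 4 = pi * 237.0^4 / 4
= 2477897088.61 mm^4

2477897088.61 mm^4


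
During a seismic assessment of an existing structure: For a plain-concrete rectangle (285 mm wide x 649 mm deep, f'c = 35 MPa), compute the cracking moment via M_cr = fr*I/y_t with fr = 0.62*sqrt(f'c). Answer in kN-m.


fr = 0.62 * sqrt(35) = 0.62 * 5.9161 = 3.668 MPa
I = 285 * 649^3 / 12 = 6492286913.75 mm^4
y_t = 324.5 mm
M_cr = fr * I / y_t = 3.668 * 6492286913.75 / 324.5 N-mm
= 73.3852 kN-m

73.3852 kN-m


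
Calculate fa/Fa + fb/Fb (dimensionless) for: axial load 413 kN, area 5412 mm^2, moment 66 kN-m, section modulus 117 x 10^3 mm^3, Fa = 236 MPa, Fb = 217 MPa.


f_a = P / A = 413000.0 / 5412 = 76.3119 MPa
f_b = M / S = 66000000.0 / 117000.0 = 564.1026 MPa
Ratio = f_a / Fa + f_b / Fb
= 76.3119 / 236 + 564.1026 / 217
= 2.9229 (dimensionless)

2.9229 (dimensionless)


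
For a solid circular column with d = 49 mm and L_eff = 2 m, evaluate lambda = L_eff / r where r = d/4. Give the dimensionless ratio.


Radius of gyration r = d / 4 = 49 / 4 = 12.25 mm
L_eff = 2000.0 mm
Slenderness ratio = L / r = 2000.0 / 12.25 = 163.27 (dimensionless)

163.27 (dimensionless)


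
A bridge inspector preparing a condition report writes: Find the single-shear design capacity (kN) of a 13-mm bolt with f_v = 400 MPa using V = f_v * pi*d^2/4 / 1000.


A = pi * d^2 / 4 = pi * 13^2 / 4 = 132.7323 mm^2
V = f_v * A / 1000 = 400 * 132.7323 / 1000
= 53.0929 kN

53.0929 kN


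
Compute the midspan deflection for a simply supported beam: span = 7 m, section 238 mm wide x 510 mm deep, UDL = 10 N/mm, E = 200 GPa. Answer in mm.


I = 238 * 510^3 / 12 = 2630911500.0 mm^4
L = 7000.0 mm, w = 10 N/mm, E = 200000.0 MPa
delta = 5 * w * L^4 / (384 * E * I)
= 5 * 10 * 7000.0^4 / (384 * 200000.0 * 2630911500.0)
= 0.5941 mm

0.5941 mm


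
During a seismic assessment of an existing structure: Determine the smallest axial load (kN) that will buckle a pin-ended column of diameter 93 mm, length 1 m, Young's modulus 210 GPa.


I = pi * d^4 / 64 = 3671991.72 mm^4
L = 1000.0 mm
P_cr = pi^2 * E * I / L^2
= 9.8696 * 210000.0 * 3671991.72 / 1000.0^2
= 7610632.18 N = 7610.6322 kN

7610.6322 kN


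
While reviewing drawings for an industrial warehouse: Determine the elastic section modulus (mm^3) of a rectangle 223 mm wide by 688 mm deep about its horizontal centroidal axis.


S = b * h^2 / 6
= 223 * 688^2 / 6
= 223 * 473344 / 6
= 17592618.67 mm^3

17592618.67 mm^3


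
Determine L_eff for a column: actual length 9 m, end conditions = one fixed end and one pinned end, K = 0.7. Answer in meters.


L_eff = K * L
= 0.7 * 9
= 6.3 m

6.3 m


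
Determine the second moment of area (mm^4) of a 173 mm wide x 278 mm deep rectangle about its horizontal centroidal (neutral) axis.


I = b * h^3 / 12
= 173 * 278^3 / 12
= 173 * 21484952 / 12
= 309741391.33 mm^4

309741391.33 mm^4


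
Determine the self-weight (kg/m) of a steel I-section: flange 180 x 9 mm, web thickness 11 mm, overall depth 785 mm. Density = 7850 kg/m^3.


A_flanges = 2 * 180 * 9 = 3240 mm^2
A_web = (785 - 2 * 9) * 11 = 8437 mm^2
A_total = 3240 + 8437 = 11677 mm^2 = 0.011677 m^2
Weight = rho * A = 7850 * 0.011677 = 91.6645 kg/m

91.6645 kg/m


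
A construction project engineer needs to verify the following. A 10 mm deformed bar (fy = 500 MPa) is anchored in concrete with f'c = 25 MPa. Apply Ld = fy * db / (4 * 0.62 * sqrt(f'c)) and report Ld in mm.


Ld = (fy * db) / (4 * 0.62 * sqrt(f'c))
= (500 * 10) / (4 * 0.62 * sqrt(25))
= 5000 / 12.4
= 403.23 mm

403.23 mm


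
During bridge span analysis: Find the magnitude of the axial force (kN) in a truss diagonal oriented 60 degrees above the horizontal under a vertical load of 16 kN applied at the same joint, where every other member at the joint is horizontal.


At the joint, only the diagonal has a vertical component, so vertical equilibrium gives:
F * sin(60) = 16
F = 16 / sin(60)
= 16 / 0.866025
= 18.48 kN

18.48 kN


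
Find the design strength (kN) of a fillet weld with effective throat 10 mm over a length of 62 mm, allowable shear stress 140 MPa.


Strength = throat * length * allowable stress
= 10 * 62 * 140 N
= 86800 N
= 86.8 kN

86.8 kN


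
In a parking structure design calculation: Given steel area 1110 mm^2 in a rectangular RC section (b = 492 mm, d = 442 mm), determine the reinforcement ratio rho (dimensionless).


rho = As / (b * d)
= 1110 / (492 * 442)
= 1110 / 217464
= 0.005104 (dimensionless)

0.005104 (dimensionless)


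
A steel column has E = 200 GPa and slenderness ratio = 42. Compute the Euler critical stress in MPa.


sigma_cr = pi^2 * E / lambda^2
= 9.8696 * 200000.0 / 42^2
= 9.8696 * 200000.0 / 1764
= 1119.0028 MPa

1119.0028 MPa


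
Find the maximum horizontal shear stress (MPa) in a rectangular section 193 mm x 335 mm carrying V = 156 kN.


A = b * h = 193 * 335 = 64655 mm^2
V = 156 kN = 156000.0 N
tau_max = 1.5 * V / A = 1.5 * 156000.0 / 64655
= 3.6192 MPa

3.6192 MPa


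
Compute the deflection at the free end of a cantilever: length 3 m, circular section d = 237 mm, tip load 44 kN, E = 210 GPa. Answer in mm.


I = pi * d^4 / 64 = pi * 237^4 / 64 = 154868568.04 mm^4
L = 3000.0 mm, P = 44000.0 N, E = 210000.0 MPa
delta = P * L^3 / (3 * E * I)
= 44000.0 * 3000.0^3 / (3 * 210000.0 * 154868568.04)
= 12.1762 mm

12.1762 mm


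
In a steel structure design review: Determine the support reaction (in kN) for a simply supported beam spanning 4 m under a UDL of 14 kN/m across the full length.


Total load = w * L = 14 * 4 = 56 kN
By symmetry, each reaction R = total / 2 = 56 / 2 = 28.0 kN

28.0 kN


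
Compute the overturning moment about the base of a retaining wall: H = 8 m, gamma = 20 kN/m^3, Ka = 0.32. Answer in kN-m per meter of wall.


Pa = 0.5 * Ka * gamma * H^2
= 0.5 * 0.32 * 20 * 8^2
= 204.8 kN/m
Arm = H / 3 = 8 / 3 = 2.6667 m
Mo = Pa * arm = Pa * H / 3 = 204.8 * 8 / 3 = 546.1333 kN-m/m

546.1333 kN-m/m


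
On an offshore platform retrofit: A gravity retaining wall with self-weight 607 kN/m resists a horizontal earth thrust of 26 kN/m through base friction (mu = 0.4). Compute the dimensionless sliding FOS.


Resisting force = mu * W = 0.4 * 607 = 242.8 kN/m
FOS = Resisting / Driving = 242.8 / 26
= 9.3385 (dimensionless)

9.3385 (dimensionless)


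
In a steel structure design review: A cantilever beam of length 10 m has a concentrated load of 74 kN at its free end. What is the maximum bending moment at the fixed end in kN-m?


For a cantilever with a point load at the free end:
M_max = P * L = 74 * 10 = 740 kN-m

740 kN-m


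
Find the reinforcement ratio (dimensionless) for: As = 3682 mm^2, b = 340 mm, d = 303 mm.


rho = As / (b * d)
= 3682 / (340 * 303)
= 3682 / 103020
= 0.035741 (dimensionless)

0.035741 (dimensionless)


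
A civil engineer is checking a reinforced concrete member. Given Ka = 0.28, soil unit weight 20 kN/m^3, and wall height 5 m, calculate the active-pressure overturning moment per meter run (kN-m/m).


Pa = 0.5 * Ka * gamma * H^2
= 0.5 * 0.28 * 20 * 5^2
= 70.0 kN/m
Arm = H / 3 = 5 / 3 = 1.6667 m
Mo = Pa * arm = Pa * H / 3 = 70.0 * 5 / 3 = 116.6667 kN-m/m

116.6667 kN-m/m


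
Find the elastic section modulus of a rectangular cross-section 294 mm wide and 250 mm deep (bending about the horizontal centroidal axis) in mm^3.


S = b * h^2 / 6
= 294 * 250^2 / 6
= 294 * 62500 / 6
= 3062500.0 mm^3

3062500.0 mm^3


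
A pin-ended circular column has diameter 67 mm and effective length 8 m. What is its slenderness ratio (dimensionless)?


Radius of gyration r = d / 4 = 67 / 4 = 16.75 mm
L_eff = 8000.0 mm
Slenderness ratio = L / r = 8000.0 / 16.75 = 477.61 (dimensionless)

477.61 (dimensionless)


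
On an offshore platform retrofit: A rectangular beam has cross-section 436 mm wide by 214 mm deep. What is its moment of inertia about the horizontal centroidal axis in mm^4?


I = b * h^3 / 12
= 436 * 214^3 / 12
= 436 * 9800344 / 12
= 356079165.33 mm^4

356079165.33 mm^4


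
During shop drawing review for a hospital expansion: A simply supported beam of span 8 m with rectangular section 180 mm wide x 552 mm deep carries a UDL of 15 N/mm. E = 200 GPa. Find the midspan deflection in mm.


I = 180 * 552^3 / 12 = 2522949120.0 mm^4
L = 8000.0 mm, w = 15 N/mm, E = 200000.0 MPa
delta = 5 * w * L^4 / (384 * E * I)
= 5 * 15 * 8000.0^4 / (384 * 200000.0 * 2522949120.0)
= 1.5854 mm

1.5854 mm


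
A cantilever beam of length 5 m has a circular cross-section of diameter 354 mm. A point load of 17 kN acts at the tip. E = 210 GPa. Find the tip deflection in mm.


I = pi * d^4 / 64 = pi * 354^4 / 64 = 770873199.04 mm^4
L = 5000.0 mm, P = 17000.0 N, E = 210000.0 MPa
delta = P * L^3 / (3 * E * I)
= 17000.0 * 5000.0^3 / (3 * 210000.0 * 770873199.04)
= 4.3756 mm

4.3756 mm


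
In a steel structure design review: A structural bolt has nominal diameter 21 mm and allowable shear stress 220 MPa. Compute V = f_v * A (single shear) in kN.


A = pi * d^2 / 4 = pi * 21^2 / 4 = 346.3606 mm^2
V = f_v * A / 1000 = 220 * 346.3606 / 1000
= 76.1993 kN

76.1993 kN


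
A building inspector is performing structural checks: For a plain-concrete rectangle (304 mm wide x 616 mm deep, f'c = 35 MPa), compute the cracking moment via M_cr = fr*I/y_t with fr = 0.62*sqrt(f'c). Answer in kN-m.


fr = 0.62 * sqrt(35) = 0.62 * 5.9161 = 3.668 MPa
I = 304 * 616^3 / 12 = 5921537365.33 mm^4
y_t = 308.0 mm
M_cr = fr * I / y_t = 3.668 * 5921537365.33 / 308.0 N-mm
= 70.5195 kN-m

70.5195 kN-m


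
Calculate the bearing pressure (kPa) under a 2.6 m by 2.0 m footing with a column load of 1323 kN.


A = 2.6 * 2.0 = 5.2 m^2
q = P / A = 1323 / 5.2
= 254.4231 kPa

254.4231 kPa


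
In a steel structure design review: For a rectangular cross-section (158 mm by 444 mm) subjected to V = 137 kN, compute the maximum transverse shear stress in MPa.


A = b * h = 158 * 444 = 70152 mm^2
V = 137 kN = 137000.0 N
tau_max = 1.5 * V / A = 1.5 * 137000.0 / 70152
= 2.9294 MPa

2.9294 MPa


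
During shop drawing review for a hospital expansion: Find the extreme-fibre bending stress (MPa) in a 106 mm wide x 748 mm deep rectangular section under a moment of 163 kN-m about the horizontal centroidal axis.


I = b * h^3 / 12 = 106 * 748^3 / 12 = 3696829429.33 mm^4
y = h / 2 = 748 / 2 = 374.0 mm
M = 163 kN-m = 163000000.0 N-mm
sigma = M * y / I = 163000000.0 * 374.0 / 3696829429.33
= 16.49 MPa

16.49 MPa


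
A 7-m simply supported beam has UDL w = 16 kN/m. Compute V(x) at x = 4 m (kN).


R_A = w * L / 2 = 16 * 7 / 2 = 56.0 kN
V(x) = R_A - w * x = 56.0 - 16 * 4
= -8.0 kN

-8.0 kN


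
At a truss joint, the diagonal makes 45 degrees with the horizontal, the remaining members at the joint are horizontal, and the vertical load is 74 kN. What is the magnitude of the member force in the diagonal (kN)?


At the joint, only the diagonal has a vertical component, so vertical equilibrium gives:
F * sin(45) = 74
F = 74 / sin(45)
= 74 / 0.707107
= 104.65 kN

104.65 kN


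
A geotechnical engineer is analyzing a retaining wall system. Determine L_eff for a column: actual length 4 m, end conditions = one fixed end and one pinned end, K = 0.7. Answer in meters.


L_eff = K * L
= 0.7 * 4
= 2.8 m

2.8 m


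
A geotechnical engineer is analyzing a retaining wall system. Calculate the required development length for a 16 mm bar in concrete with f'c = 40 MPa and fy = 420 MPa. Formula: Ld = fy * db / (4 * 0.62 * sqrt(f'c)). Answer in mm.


Ld = (fy * db) / (4 * 0.62 * sqrt(f'c))
= (420 * 16) / (4 * 0.62 * sqrt(40))
= 6720 / 15.6849
= 428.44 mm

428.44 mm


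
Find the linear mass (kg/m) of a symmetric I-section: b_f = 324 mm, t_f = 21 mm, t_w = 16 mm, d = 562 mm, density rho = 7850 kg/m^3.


A_flanges = 2 * 324 * 21 = 13608 mm^2
A_web = (562 - 2 * 21) * 16 = 8320 mm^2
A_total = 13608 + 8320 = 21928 mm^2 = 0.021928 m^2
Weight = rho * A = 7850 * 0.021928 = 172.1348 kg/m

172.1348 kg/m


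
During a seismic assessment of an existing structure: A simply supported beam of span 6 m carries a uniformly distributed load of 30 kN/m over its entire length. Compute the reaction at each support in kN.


Total load = w * L = 30 * 6 = 180 kN
By symmetry, each reaction R = total / 2 = 180 / 2 = 90.0 kN

90.0 kN


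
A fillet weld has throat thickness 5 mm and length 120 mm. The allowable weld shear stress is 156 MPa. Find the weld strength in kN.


Strength = throat * length * allowable stress
= 5 * 120 * 156 N
= 93600 N
= 93.6 kN

93.6 kN


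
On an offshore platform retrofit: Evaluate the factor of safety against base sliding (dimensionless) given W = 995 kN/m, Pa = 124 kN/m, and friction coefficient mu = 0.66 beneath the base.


Resisting force = mu * W = 0.66 * 995 = 656.7 kN/m
FOS = Resisting / Driving = 656.7 / 124
= 5.296 (dimensionless)

5.296 (dimensionless)


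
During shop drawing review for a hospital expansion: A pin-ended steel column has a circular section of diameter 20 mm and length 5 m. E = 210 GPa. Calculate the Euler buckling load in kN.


I = pi * d^4 / 64 = 7853.98 mm^4
L = 5000.0 mm
P_cr = pi^2 * E * I / L^2
= 9.8696 * 210000.0 * 7853.98 / 5000.0^2
= 651.13 N = 0.6511 kN

0.6511 kN


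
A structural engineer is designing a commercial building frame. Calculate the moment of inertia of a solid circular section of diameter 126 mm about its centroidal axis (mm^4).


r = d / 2 = 126 / 2 = 63.0 mm
I = pi * r^4 / 4 = pi * 63.0^4 / 4
= 12372346.64 mm^4

12372346.64 mm^4


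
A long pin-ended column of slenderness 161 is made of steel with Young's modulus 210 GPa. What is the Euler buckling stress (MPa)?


sigma_cr = pi^2 * E / lambda^2
= 9.8696 * 210000.0 / 161^2
= 9.8696 * 210000.0 / 25921
= 79.959 MPa

79.959 MPa


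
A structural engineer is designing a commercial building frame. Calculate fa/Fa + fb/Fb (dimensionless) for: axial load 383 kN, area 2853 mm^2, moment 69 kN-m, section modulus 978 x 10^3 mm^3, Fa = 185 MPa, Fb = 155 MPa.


f_a = P / A = 383000.0 / 2853 = 134.2447 MPa
f_b = M / S = 69000000.0 / 978000.0 = 70.5521 MPa
Ratio = f_a / Fa + f_b / Fb
= 134.2447 / 185 + 70.5521 / 155
= 1.1808 (dimensionless)

1.1808 (dimensionless)


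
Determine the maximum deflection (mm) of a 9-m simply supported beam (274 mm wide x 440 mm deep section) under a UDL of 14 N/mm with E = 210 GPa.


I = 274 * 440^3 / 12 = 1945034666.67 mm^4
L = 9000.0 mm, w = 14 N/mm, E = 210000.0 MPa
delta = 5 * w * L^4 / (384 * E * I)
= 5 * 14 * 9000.0^4 / (384 * 210000.0 * 1945034666.67)
= 2.9281 mm

2.9281 mm


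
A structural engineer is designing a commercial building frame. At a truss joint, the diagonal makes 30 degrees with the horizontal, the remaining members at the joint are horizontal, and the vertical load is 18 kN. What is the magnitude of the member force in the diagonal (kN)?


At the joint, only the diagonal has a vertical component, so vertical equilibrium gives:
F * sin(30) = 18
F = 18 / sin(30)
= 18 / 0.5
= 36.0 kN

36.0 kN


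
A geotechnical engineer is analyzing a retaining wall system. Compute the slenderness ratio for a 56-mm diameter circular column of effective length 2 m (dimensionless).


Radius of gyration r = d / 4 = 56 / 4 = 14.0 mm
L_eff = 2000.0 mm
Slenderness ratio = L / r = 2000.0 / 14.0 = 142.86 (dimensionless)

142.86 (dimensionless)


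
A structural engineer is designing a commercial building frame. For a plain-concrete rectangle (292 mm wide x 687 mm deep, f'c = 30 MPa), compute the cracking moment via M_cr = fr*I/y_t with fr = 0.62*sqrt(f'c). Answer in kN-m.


fr = 0.62 * sqrt(30) = 0.62 * 5.4772 = 3.3959 MPa
I = 292 * 687^3 / 12 = 7889905773.0 mm^4
y_t = 343.5 mm
M_cr = fr * I / y_t = 3.3959 * 7889905773.0 / 343.5 N-mm
= 78.0005 kN-m

78.0005 kN-m


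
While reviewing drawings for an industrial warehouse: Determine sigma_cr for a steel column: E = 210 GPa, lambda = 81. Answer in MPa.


sigma_cr = pi^2 * E / lambda^2
= 9.8696 * 210000.0 / 81^2
= 9.8696 * 210000.0 / 6561
= 315.8995 MPa

315.8995 MPa


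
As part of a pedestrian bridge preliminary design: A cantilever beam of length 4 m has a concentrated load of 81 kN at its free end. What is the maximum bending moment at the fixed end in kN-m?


For a cantilever with a point load at the free end:
M_max = P * L = 81 * 4 = 324 kN-m

324 kN-m


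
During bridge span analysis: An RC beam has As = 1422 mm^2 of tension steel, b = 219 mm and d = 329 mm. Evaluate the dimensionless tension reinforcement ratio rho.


rho = As / (b * d)
= 1422 / (219 * 329)
= 1422 / 72051
= 0.019736 (dimensionless)

0.019736 (dimensionless)


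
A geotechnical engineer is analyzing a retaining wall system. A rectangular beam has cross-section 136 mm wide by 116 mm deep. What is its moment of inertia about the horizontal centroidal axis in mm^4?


I = b * h^3 / 12
= 136 * 116^3 / 12
= 136 * 1560896 / 12
= 17690154.67 mm^4

17690154.67 mm^4


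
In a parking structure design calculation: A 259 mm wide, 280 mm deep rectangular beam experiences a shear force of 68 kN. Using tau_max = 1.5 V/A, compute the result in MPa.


A = b * h = 259 * 280 = 72520 mm^2
V = 68 kN = 68000.0 N
tau_max = 1.5 * V / A = 1.5 * 68000.0 / 72520
= 1.4065 MPa

1.4065 MPa


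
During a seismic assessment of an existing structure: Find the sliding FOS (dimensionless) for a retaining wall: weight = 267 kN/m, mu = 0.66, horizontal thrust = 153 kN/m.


Resisting force = mu * W = 0.66 * 267 = 176.22 kN/m
FOS = Resisting / Driving = 176.22 / 153
= 1.1518 (dimensionless)

1.1518 (dimensionless)


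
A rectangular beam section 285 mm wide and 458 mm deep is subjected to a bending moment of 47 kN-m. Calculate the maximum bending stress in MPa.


I = b * h^3 / 12 = 285 * 458^3 / 12 = 2281707910.0 mm^4
y = h / 2 = 458 / 2 = 229.0 mm
M = 47 kN-m = 47000000.0 N-mm
sigma = M * y / I = 47000000.0 * 229.0 / 2281707910.0
= 4.72 MPa

4.72 MPa


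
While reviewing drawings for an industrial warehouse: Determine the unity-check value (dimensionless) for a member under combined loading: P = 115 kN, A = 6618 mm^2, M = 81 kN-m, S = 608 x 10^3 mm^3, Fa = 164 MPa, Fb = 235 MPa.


f_a = P / A = 115000.0 / 6618 = 17.3769 MPa
f_b = M / S = 81000000.0 / 608000.0 = 133.2237 MPa
Ratio = f_a / Fa + f_b / Fb
= 17.3769 / 164 + 133.2237 / 235
= 0.6729 (dimensionless)

0.6729 (dimensionless)


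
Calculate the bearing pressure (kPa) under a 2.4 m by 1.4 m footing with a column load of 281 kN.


A = 2.4 * 1.4 = 3.36 m^2
q = P / A = 281 / 3.36
= 83.631 kPa

83.631 kPa


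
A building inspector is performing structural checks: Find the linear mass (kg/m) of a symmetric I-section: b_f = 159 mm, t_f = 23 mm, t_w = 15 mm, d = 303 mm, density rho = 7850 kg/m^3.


A_flanges = 2 * 159 * 23 = 7314 mm^2
A_web = (303 - 2 * 23) * 15 = 3855 mm^2
A_total = 7314 + 3855 = 11169 mm^2 = 0.011169 m^2
Weight = rho * A = 7850 * 0.011169 = 87.6766 kg/m

87.6766 kg/m


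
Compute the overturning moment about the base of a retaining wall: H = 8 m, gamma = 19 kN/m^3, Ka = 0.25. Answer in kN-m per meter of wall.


Pa = 0.5 * Ka * gamma * H^2
= 0.5 * 0.25 * 19 * 8^2
= 152.0 kN/m
Arm = H / 3 = 8 / 3 = 2.6667 m
Mo = Pa * arm = Pa * H / 3 = 152.0 * 8 / 3 = 405.3333 kN-m/m

405.3333 kN-m/m


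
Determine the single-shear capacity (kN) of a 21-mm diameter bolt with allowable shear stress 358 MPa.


A = pi * d^2 / 4 = pi * 21^2 / 4 = 346.3606 mm^2
V = f_v * A / 1000 = 358 * 346.3606 / 1000
= 123.9971 kN

123.9971 kN


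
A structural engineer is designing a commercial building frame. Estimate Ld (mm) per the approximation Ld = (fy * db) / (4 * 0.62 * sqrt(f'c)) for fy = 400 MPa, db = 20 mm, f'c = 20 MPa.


Ld = (fy * db) / (4 * 0.62 * sqrt(f'c))
= (400 * 20) / (4 * 0.62 * sqrt(20))
= 8000 / 11.0909
= 721.31 mm

721.31 mm


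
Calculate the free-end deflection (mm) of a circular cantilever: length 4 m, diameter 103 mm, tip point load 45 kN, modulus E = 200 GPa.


I = pi * d^4 / 64 = pi * 103^4 / 64 = 5524828.45 mm^4
L = 4000.0 mm, P = 45000.0 N, E = 200000.0 MPa
delta = P * L^3 / (3 * E * I)
= 45000.0 * 4000.0^3 / (3 * 200000.0 * 5524828.45)
= 868.8053 mm

868.8053 mm


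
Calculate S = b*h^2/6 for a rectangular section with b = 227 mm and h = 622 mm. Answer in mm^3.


S = b * h^2 / 6
= 227 * 622^2 / 6
= 227 * 386884 / 6
= 14637111.33 mm^3

14637111.33 mm^3


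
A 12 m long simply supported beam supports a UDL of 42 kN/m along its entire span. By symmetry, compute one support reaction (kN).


Total load = w * L = 42 * 12 = 504 kN
By symmetry, each reaction R = total / 2 = 504 / 2 = 252.0 kN

252.0 kN


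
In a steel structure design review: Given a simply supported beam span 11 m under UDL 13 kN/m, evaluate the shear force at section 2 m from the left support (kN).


R_A = w * L / 2 = 13 * 11 / 2 = 71.5 kN
V(x) = R_A - w * x = 71.5 - 13 * 2
= 45.5 kN

45.5 kN


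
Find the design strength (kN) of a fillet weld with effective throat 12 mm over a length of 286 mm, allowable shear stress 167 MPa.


Strength = throat * length * allowable stress
= 12 * 286 * 167 N
= 573144 N
= 573.14 kN

573.14 kN


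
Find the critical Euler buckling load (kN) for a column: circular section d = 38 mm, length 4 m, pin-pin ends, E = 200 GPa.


I = pi * d^4 / 64 = 102353.87 mm^4
L = 4000.0 mm
P_cr = pi^2 * E * I / L^2
= 9.8696 * 200000.0 * 102353.87 / 4000.0^2
= 12627.4 N = 12.6274 kN

12.6274 kN


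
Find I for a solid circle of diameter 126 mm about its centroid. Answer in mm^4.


r = d / 2 = 126 / 2 = 63.0 mm
I = pi * r^4 / 4 = pi * 63.0^4 / 4
= 12372346.64 mm^4

12372346.64 mm^4


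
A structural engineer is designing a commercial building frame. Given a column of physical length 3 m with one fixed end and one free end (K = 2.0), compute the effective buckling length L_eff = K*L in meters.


L_eff = K * L
= 2.0 * 3
= 6.0 m

6.0 m


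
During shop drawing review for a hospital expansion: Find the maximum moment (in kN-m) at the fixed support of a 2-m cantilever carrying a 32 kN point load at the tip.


For a cantilever with a point load at the free end:
M_max = P * L = 32 * 2 = 64 kN-m

64 kN-m


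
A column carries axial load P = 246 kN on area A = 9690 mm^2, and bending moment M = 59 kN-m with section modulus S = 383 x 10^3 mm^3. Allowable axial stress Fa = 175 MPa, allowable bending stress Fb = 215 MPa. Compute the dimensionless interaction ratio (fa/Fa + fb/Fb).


f_a = P / A = 246000.0 / 9690 = 25.387 MPa
f_b = M / S = 59000000.0 / 383000.0 = 154.047 MPa
Ratio = f_a / Fa + f_b / Fb
= 25.387 / 175 + 154.047 / 215
= 0.8616 (dimensionless)

0.8616 (dimensionless)


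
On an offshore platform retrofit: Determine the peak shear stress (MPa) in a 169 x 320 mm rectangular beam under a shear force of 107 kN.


A = b * h = 169 * 320 = 54080 mm^2
V = 107 kN = 107000.0 N
tau_max = 1.5 * V / A = 1.5 * 107000.0 / 54080
= 2.9678 MPa

2.9678 MPa


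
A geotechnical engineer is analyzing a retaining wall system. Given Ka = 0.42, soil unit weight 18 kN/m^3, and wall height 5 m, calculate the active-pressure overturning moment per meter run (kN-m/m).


Pa = 0.5 * Ka * gamma * H^2
= 0.5 * 0.42 * 18 * 5^2
= 94.5 kN/m
Arm = H / 3 = 5 / 3 = 1.6667 m
Mo = Pa * arm = Pa * H / 3 = 94.5 * 5 / 3 = 157.5 kN-m/m

157.5 kN-m/m


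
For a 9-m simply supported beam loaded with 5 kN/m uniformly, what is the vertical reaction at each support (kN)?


Total load = w * L = 5 * 9 = 45 kN
By symmetry, each reaction R = total / 2 = 45 / 2 = 22.5 kN

22.5 kN


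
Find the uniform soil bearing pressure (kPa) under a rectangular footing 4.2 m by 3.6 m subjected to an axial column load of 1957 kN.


A = 4.2 * 3.6 = 15.12 m^2
q = P / A = 1957 / 15.12
= 129.4312 kPa

129.4312 kPa


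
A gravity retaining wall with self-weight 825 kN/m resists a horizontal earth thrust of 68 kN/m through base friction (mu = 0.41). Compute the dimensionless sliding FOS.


Resisting force = mu * W = 0.41 * 825 = 338.25 kN/m
FOS = Resisting / Driving = 338.25 / 68
= 4.9743 (dimensionless)

4.9743 (dimensionless)


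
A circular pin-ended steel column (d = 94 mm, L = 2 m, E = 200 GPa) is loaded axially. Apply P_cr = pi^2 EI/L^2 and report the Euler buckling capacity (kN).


I = pi * d^4 / 64 = 3832492.5 mm^4
L = 2000.0 mm
P_cr = pi^2 * E * I / L^2
= 9.8696 * 200000.0 * 3832492.5 / 2000.0^2
= 1891259.24 N = 1891.2592 kN

1891.2592 kN


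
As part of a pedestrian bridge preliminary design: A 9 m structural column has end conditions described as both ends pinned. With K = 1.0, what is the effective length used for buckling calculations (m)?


L_eff = K * L
= 1.0 * 9
= 9.0 m

9.0 m


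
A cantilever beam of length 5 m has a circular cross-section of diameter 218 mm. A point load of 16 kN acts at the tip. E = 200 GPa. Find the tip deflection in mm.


I = pi * d^4 / 64 = pi * 218^4 / 64 = 110865360.4 mm^4
L = 5000.0 mm, P = 16000.0 N, E = 200000.0 MPa
delta = P * L^3 / (3 * E * I)
= 16000.0 * 5000.0^3 / (3 * 200000.0 * 110865360.4)
= 30.0665 mm

30.0665 mm


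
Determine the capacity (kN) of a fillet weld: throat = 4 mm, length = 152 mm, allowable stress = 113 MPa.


Strength = throat * length * allowable stress
= 4 * 152 * 113 N
= 68704 N
= 68.7 kN

68.7 kN


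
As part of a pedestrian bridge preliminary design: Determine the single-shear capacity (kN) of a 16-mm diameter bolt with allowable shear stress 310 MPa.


A = pi * d^2 / 4 = pi * 16^2 / 4 = 201.0619 mm^2
V = f_v * A / 1000 = 310 * 201.0619 / 1000
= 62.3292 kN

62.3292 kN


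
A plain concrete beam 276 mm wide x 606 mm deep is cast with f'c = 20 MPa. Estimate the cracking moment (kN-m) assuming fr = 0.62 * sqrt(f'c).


fr = 0.62 * sqrt(20) = 0.62 * 4.4721 = 2.7727 MPa
I = 276 * 606^3 / 12 = 5118535368.0 mm^4
y_t = 303.0 mm
M_cr = fr * I / y_t = 2.7727 * 5118535368.0 / 303.0 N-mm
= 46.8392 kN-m

46.8392 kN-m


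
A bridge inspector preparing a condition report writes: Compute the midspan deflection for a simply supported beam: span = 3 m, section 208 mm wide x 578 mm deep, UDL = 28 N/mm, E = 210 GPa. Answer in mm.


I = 208 * 578^3 / 12 = 3347076234.67 mm^4
L = 3000.0 mm, w = 28 N/mm, E = 210000.0 MPa
delta = 5 * w * L^4 / (384 * E * I)
= 5 * 28 * 3000.0^4 / (384 * 210000.0 * 3347076234.67)
= 0.042 mm

0.042 mm


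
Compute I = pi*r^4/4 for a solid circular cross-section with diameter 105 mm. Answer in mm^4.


r = d / 2 = 105 / 2 = 52.5 mm
I = pi * r^4 / 4 = pi * 52.5^4 / 4
= 5966602.35 mm^4

5966602.35 mm^4


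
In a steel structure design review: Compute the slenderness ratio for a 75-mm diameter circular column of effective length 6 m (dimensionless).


Radius of gyration r = d / 4 = 75 / 4 = 18.75 mm
L_eff = 6000.0 mm
Slenderness ratio = L / r = 6000.0 / 18.75 = 320.0 (dimensionless)

320.0 (dimensionless)


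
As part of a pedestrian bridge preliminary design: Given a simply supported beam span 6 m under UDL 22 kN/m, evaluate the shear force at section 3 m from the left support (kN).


R_A = w * L / 2 = 22 * 6 / 2 = 66.0 kN
V(x) = R_A - w * x = 66.0 - 22 * 3
= 0.0 kN

0.0 kN


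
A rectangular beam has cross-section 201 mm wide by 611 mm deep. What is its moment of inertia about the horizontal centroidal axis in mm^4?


I = b * h^3 / 12
= 201 * 611^3 / 12
= 201 * 228099131 / 12
= 3820660444.25 mm^4

3820660444.25 mm^4


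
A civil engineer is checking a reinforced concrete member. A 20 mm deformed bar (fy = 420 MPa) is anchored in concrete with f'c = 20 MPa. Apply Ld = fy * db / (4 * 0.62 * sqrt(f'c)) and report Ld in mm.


Ld = (fy * db) / (4 * 0.62 * sqrt(f'c))
= (420 * 20) / (4 * 0.62 * sqrt(20))
= 8400 / 11.0909
= 757.38 mm

757.38 mm


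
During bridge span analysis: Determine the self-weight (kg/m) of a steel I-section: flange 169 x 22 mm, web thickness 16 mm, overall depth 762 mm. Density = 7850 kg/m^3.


A_flanges = 2 * 169 * 22 = 7436 mm^2
A_web = (762 - 2 * 22) * 16 = 11488 mm^2
A_total = 7436 + 11488 = 18924 mm^2 = 0.018924 m^2
Weight = rho * A = 7850 * 0.018924 = 148.5534 kg/m

148.5534 kg/m


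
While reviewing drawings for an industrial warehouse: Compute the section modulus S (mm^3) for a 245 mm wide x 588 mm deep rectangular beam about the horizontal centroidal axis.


S = b * h^2 / 6
= 245 * 588^2 / 6
= 245 * 345744 / 6
= 14117880.0 mm^3

14117880.0 mm^3
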